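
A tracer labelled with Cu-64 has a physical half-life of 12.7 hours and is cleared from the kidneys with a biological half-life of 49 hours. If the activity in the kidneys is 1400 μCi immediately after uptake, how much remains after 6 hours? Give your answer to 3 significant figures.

927 μCi

1/t_eff = 1/t_phys + 1/t_biol = 1/12.7 + 1/49 = 0.099148 per hour.
t_eff = 12.7 × 49 / (12.7 + 49) ≈ 10.086 hours.
Remaining = 1400 × (1/2)^(6/10.086) = 1400 × (1/2)^0.59489 ≈ 926.93 μCi.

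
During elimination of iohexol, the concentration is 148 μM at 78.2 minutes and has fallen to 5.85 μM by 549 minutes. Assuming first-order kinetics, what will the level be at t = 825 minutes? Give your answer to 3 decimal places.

Over Δt = 549 − 78.2 = 470.8 minutes, the level fell by a factor of 148/5.85 ≈ 25.299.
n = log₂(25.299) ≈ 4.661 half-lives, so t½ = 470.8/4.661 ≈ 101.01 minutes.
From t = 549 to t = 825: 5.85 × (1/2)^((825−549)/101.01) ≈ 0.88025 μM.

0.880 μM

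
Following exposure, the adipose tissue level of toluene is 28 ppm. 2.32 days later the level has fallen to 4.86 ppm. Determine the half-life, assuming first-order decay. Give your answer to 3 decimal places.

0.918 days

A/A₀ = 4.86/28 ≈ 0.17357.
n = log₂(5.7613) ≈ 2.5264 half-lives elapsed in 2.32 days.
t½ = 2.32/2.5264 ≈ 0.9183 days.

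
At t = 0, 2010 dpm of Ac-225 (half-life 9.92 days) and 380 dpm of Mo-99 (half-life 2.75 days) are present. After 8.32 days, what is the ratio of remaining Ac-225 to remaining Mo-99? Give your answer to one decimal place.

24.1

Ac-225: 2010 × (1/2)^(8.32/9.92) = 2010 × (1/2)^0.83871 ≈ 1123.9 dpm.
Mo-99: 380 × (1/2)^(8.32/2.75) = 380 × (1/2)^3.0255 ≈ 46.669 dpm.
Ratio ≈ 1123.9 / 46.669 ≈ 24.082.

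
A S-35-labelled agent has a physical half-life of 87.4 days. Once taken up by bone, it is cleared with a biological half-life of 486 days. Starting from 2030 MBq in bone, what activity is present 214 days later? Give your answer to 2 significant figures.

1/t_eff = 1/t_phys + 1/t_biol = 1/87.4 + 1/486 = 0.013499 per day.
t_eff = 87.4 × 486 / (87.4 + 486) ≈ 74.078 days.
Remaining = 2030 × (1/2)^(214/74.078) = 2030 × (1/2)^2.8888 ≈ 274.07 MBq.

270 MBq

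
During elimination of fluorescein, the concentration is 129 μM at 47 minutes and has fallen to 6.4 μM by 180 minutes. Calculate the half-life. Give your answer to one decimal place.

Over Δt = 180 − 47 = 133 minutes, the level fell by a factor of 129/6.4 ≈ 20.156.
n = log₂(20.156) ≈ 4.3332 half-lives, so t½ = 133/4.3332 ≈ 30.694 minutes.

30.7 minutes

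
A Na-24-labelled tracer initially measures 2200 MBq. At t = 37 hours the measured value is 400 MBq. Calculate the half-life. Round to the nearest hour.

A/A₀ = 400/2200 ≈ 0.18182.
n = log₂(5.5) ≈ 2.4594 half-lives elapsed in 37 hours.
t½ = 37/2.4594 ≈ 15.044 hours.

15 hours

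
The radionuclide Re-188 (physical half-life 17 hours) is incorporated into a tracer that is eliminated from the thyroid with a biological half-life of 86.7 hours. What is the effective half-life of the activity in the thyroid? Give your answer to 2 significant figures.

1/t_eff = 1/t_phys + 1/t_biol = 1/17 + 1/86.7 = 0.070358 per hour.
t_eff = 17 × 86.7 / (17 + 86.7) ≈ 14.213 hours.

14 hours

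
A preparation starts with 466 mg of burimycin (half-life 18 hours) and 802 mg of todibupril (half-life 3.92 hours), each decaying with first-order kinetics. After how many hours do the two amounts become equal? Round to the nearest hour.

Set 466·(1/2)^(t/18) = 802·(1/2)^(t/3.92).
Taking log₂: log₂(466/802) = t·(1/18 − 1/3.92).
log₂(0.58105) = -0.78327; 1/18 − 1/3.92 = -0.19955.
t = -0.78327 / -0.19955 ≈ 3.9253 hours.

4 hours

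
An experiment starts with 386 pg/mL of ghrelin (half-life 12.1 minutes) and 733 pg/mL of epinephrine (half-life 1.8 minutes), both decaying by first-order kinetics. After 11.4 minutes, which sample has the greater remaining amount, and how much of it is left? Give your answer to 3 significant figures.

ghrelin: 386 × (1/2)^0.94215 ≈ 200.9 pg/mL.
epinephrine: 733 × (1/2)^6.3333 ≈ 9.0904 pg/mL.
Ghrelin has more remaining, at ≈ 200.9 pg/mL.

ghrelin, 201 pg/mL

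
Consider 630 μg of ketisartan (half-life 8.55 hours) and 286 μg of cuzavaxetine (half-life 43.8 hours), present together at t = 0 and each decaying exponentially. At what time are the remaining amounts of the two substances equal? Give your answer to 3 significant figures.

Set 630·(1/2)^(t/8.55) = 286·(1/2)^(t/43.8).
Taking log₂: log₂(630/286) = t·(1/8.55 − 1/43.8).
log₂(2.2028) = 1.1393; 1/8.55 − 1/43.8 = 0.094128.
t = 1.1393 / 0.094128 ≈ 12.104 hours.

12.1 hours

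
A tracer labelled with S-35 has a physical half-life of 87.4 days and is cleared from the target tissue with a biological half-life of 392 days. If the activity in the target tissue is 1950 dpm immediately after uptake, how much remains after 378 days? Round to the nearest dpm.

1/t_eff = 1/t_phys + 1/t_biol = 1/87.4 + 1/392 = 0.013993 per day.
t_eff = 87.4 × 392 / (87.4 + 392) ≈ 71.466 days.
Remaining = 1950 × (1/2)^(378/71.466) = 1950 × (1/2)^5.2892 ≈ 49.868 dpm.

50 dpm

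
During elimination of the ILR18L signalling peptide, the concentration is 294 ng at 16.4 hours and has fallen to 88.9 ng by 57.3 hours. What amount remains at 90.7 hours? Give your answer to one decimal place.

Over Δt = 57.3 − 16.4 = 40.9 hours, the level fell by a factor of 294/88.9 ≈ 3.3071.
n = log₂(3.3071) ≈ 1.7256 half-lives, so t½ = 40.9/1.7256 ≈ 23.702 hours.
From t = 57.3 to t = 90.7: 88.9 × (1/2)^((90.7−57.3)/23.702) ≈ 33.474 ng.

33.5 ng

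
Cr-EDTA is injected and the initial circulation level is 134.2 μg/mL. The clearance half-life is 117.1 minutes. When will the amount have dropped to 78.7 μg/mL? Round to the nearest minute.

Fraction remaining = 78.7/134.2 ≈ 0.58644.
n = log₂(134.2/78.7) = ln(1.7052)/ln 2 ≈ 0.76995 half-lives.
t = n × t½ = 0.76995 × 117.1 ≈ 90.161 minutes.

90 minutes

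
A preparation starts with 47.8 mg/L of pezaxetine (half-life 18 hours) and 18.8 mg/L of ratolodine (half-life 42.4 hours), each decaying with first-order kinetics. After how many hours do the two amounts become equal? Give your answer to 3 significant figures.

42.1 hours

Set 47.8·(1/2)^(t/18) = 18.8·(1/2)^(t/42.4).
Taking log₂: log₂(47.8/18.8) = t·(1/18 − 1/42.4).
log₂(2.5426) = 1.3463; 1/18 − 1/42.4 = 0.031971.
t = 1.3463 / 0.031971 ≈ 42.11 hours.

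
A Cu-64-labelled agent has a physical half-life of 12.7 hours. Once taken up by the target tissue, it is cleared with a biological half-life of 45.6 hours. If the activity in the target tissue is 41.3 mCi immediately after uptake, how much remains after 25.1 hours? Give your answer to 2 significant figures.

7.2 mCi

1/t_eff = 1/t_phys + 1/t_biol = 1/12.7 + 1/45.6 = 0.10067 per hour.
t_eff = 12.7 × 45.6 / (12.7 + 45.6) ≈ 9.9334 hours.
Remaining = 41.3 × (1/2)^(25.1/9.9334) = 41.3 × (1/2)^2.5268 ≈ 7.1664 mCi.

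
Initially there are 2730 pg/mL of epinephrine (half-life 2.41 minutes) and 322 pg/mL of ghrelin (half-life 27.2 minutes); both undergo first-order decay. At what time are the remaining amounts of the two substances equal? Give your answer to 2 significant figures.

8.2 minutes

Set 2730·(1/2)^(t/2.41) = 322·(1/2)^(t/27.2).
Taking log₂: log₂(2730/322) = t·(1/2.41 − 1/27.2).
log₂(8.4783) = 3.0838; 1/2.41 − 1/27.2 = 0.37817.
t = 3.0838 / 0.37817 ≈ 8.1544 minutes.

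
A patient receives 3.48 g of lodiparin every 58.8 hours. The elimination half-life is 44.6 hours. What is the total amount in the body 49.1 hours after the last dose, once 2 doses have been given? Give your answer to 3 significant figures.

2.27 g

The 2 doses were given 107.9, 49.1 hours ago.
Total = 3.48·(1/2)^(107.9/44.6) + 3.48·(1/2)^(49.1/44.6)
      = 0.65058 + 1.6225 ≈ 2.2731 g.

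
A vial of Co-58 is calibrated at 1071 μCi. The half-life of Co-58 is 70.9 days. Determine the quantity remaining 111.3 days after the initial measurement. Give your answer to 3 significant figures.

Number of half-lives: n = 111.3/70.9 ≈ 1.5698.
Remaining = 1071 × (1/2)^1.5698 = 1071 × 0.33685 ≈ 360.77 μCi.

361 μCi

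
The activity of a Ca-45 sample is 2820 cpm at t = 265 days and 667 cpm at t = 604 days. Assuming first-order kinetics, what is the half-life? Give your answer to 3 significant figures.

Over Δt = 604 − 265 = 339 days, the level fell by a factor of 2820/667 ≈ 4.2279.
n = log₂(4.2279) ≈ 2.0799 half-lives, so t½ = 339/2.0799 ≈ 162.99 days.

163 days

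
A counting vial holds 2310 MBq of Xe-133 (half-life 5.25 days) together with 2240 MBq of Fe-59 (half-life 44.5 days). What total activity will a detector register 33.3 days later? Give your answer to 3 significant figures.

1360 MBq

Xe-133: 2310 × (1/2)^(33.3/5.25) = 2310 × (1/2)^6.3429 ≈ 28.459 MBq.
Fe-59: 2240 × (1/2)^(33.3/44.5) = 2240 × (1/2)^0.74831 ≈ 1333.5 MBq.
Total = 28.459 + 1333.5 ≈ 1361.9 MBq.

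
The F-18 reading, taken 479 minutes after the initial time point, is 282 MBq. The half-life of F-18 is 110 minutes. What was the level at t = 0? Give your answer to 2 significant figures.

5800 MBq

Number of half-lives elapsed: n = 479/110 ≈ 4.3545.
A₀ = A × 2^n = 282 × 2^4.3545 = 282 × 20.457 ≈ 5769 MBq.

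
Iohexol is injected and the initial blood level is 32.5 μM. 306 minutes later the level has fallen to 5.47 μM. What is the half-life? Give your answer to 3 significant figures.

A/A₀ = 5.47/32.5 ≈ 0.16831.
n = log₂(5.9415) ≈ 2.5708 half-lives elapsed in 306 minutes.
t½ = 306/2.5708 ≈ 119.03 minutes.

119 minutes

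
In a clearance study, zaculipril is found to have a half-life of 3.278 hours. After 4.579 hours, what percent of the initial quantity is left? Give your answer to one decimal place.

38.0%

n = 4.579/3.278 ≈ 1.3969 half-lives.
Fraction remaining = (1/2)^1.3969 ≈ 0.37975, i.e. 37.975%.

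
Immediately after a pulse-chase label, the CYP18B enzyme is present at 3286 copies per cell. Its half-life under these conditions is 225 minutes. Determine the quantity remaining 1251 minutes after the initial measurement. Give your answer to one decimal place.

Number of half-lives: n = 1251/225 ≈ 5.56.
Remaining = 3286 × (1/2)^5.56 = 3286 × 0.021197 ≈ 69.653 copies per cell.

69.7 copies per cell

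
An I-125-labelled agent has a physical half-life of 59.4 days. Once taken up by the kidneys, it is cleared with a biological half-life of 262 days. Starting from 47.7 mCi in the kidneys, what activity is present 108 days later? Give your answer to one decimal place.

10.2 mCi

1/t_eff = 1/t_phys + 1/t_biol = 1/59.4 + 1/262 = 0.020652 per day.
t_eff = 59.4 × 262 / (59.4 + 262) ≈ 48.422 days.
Remaining = 47.7 × (1/2)^(108/48.422) = 47.7 × (1/2)^2.2304 ≈ 10.165 mCi.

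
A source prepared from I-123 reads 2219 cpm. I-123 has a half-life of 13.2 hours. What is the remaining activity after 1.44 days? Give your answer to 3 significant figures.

Convert the elapsed time: 1.44 days = 34.56 hours.
Number of half-lives: n = 34.56/13.2 ≈ 2.6182.
Remaining = 2219 × (1/2)^2.6182 = 2219 × 0.16287 ≈ 361.41 cpm.

361 cpm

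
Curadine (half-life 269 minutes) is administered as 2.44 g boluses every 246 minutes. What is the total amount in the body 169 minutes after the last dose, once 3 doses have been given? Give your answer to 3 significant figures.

2.86 g

The 3 doses were given 661, 415, 169 minutes ago.
Total = 2.44·(1/2)^(661/269) + 2.44·(1/2)^(415/269) + 2.44·(1/2)^(169/269)
      = 0.44431 + 0.83748 + 1.5786 ≈ 2.8604 g.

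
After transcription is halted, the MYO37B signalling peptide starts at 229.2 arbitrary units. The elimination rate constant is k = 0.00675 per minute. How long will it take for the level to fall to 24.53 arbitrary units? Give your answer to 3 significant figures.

331 minutes

t½ = ln 2 / k = 0.69315 / 0.00675 ≈ 102.69 minutes.
Fraction remaining = 24.53/229.2 ≈ 0.10702.
n = log₂(229.2/24.53) = ln(9.3437)/ln 2 ≈ 3.224 half-lives.
t = n × t½ = 3.224 × 102.69 ≈ 331.07 minutes.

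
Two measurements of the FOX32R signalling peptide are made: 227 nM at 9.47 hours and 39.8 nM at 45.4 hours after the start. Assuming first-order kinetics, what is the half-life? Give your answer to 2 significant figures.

Over Δt = 45.4 − 9.47 = 35.93 hours, the level fell by a factor of 227/39.8 ≈ 5.7035.
n = log₂(5.7035) ≈ 2.5119 half-lives, so t½ = 35.93/2.5119 ≈ 14.304 hours.

14 hours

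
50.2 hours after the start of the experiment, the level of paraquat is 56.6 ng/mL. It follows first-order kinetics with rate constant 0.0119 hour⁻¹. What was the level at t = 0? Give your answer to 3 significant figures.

103 ng/mL

t½ = ln 2 / λ = 0.69315 / 0.0119 ≈ 58.248 hours.
Number of half-lives elapsed: n = 50.2/58.248 ≈ 0.86184.
A₀ = A × 2^n = 56.6 × 2^0.86184 = 56.6 × 1.8174 ≈ 102.86 ng/mL.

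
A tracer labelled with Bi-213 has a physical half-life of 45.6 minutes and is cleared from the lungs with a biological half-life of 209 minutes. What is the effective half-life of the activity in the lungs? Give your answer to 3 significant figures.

37.4 minutes

1/t_eff = 1/t_phys + 1/t_biol = 1/45.6 + 1/209 = 0.026715 per minute.
t_eff = 45.6 × 209 / (45.6 + 209) ≈ 37.433 minutes.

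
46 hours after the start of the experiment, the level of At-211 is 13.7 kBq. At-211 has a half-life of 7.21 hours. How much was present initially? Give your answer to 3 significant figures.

Number of half-lives elapsed: n = 46/7.21 ≈ 6.38.
A₀ = A × 2^n = 13.7 × 2^6.38 = 13.7 × 83.287 ≈ 1141 kBq.

1140 kBq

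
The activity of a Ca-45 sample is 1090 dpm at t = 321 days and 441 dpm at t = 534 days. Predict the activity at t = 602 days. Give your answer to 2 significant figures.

330 dpm

Over Δt = 534 − 321 = 213 days, the level fell by a factor of 1090/441 ≈ 2.4717.
n = log₂(2.4717) ≈ 1.3055 half-lives, so t½ = 213/1.3055 ≈ 163.16 days.
From t = 534 to t = 602: 441 × (1/2)^((602−534)/163.16) ≈ 330.35 dpm.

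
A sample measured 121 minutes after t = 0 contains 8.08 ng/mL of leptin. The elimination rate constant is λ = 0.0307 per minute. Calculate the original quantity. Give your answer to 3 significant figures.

332 ng/mL

t½ = ln 2 / λ = 0.69315 / 0.0307 ≈ 22.578 minutes.
Number of half-lives elapsed: n = 121/22.578 ≈ 5.3592.
A₀ = A × 2^n = 8.08 × 2^5.3592 = 8.08 × 41.046 ≈ 331.65 ng/mL.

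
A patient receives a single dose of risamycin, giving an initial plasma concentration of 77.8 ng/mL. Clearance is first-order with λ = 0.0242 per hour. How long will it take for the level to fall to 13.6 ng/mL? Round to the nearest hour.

t½ = ln 2 / λ = 0.69315 / 0.0242 ≈ 28.642 hours.
Fraction remaining = 13.6/77.8 ≈ 0.17481.
n = log₂(77.8/13.6) = ln(5.7206)/ln 2 ≈ 2.5162 half-lives.
t = n × t½ = 2.5162 × 28.642 ≈ 72.069 hours.

72 hours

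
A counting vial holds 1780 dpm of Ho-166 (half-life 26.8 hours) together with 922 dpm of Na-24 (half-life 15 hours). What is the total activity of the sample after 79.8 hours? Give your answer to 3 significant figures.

249 dpm

Ho-166: 1780 × (1/2)^(79.8/26.8) = 1780 × (1/2)^2.9776 ≈ 225.98 dpm.
Na-24: 922 × (1/2)^(79.8/15) = 922 × (1/2)^5.32 ≈ 23.081 dpm.
Total = 225.98 + 23.081 ≈ 249.06 dpm.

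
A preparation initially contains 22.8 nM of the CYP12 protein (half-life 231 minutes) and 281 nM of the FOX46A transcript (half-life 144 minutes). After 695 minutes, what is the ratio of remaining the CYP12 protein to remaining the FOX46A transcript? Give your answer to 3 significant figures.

CYP12 protein: 22.8 × (1/2)^(695/231) = 22.8 × (1/2)^3.0087 ≈ 2.8329 nM.
FOX46A transcript: 281 × (1/2)^(695/144) = 281 × (1/2)^4.8264 ≈ 9.9042 nM.
Ratio ≈ 2.8329 / 9.9042 ≈ 0.28604.

0.286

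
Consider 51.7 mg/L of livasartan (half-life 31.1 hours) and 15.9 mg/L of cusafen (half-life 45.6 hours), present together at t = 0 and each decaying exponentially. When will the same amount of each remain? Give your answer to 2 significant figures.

Set 51.7·(1/2)^(t/31.1) = 15.9·(1/2)^(t/45.6).
Taking log₂: log₂(51.7/15.9) = t·(1/31.1 − 1/45.6).
log₂(3.2516) = 1.7011; 1/31.1 − 1/45.6 = 0.010225.
t = 1.7011 / 0.010225 ≈ 166.38 hours.

170 hours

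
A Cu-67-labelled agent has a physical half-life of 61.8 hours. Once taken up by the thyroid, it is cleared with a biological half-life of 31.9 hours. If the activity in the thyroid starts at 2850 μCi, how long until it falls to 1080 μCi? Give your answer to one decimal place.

29.5 hours

1/t_eff = 1/t_phys + 1/t_biol = 1/61.8 + 1/31.9 = 0.047529 per hour.
t_eff = 61.8 × 31.9 / (61.8 + 31.9) ≈ 21.04 hours.
n = log₂(2850/1080) ≈ 1.3999; t = 1.3999 × 21.04 ≈ 29.454 hours.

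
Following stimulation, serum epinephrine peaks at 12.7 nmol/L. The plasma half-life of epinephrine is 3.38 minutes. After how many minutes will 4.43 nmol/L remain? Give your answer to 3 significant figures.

Fraction remaining = 4.43/12.7 ≈ 0.34882.
n = log₂(12.7/4.43) = ln(2.8668)/ln 2 ≈ 1.5194 half-lives.
t = n × t½ = 1.5194 × 3.38 ≈ 5.1357 minutes.

5.14 minutes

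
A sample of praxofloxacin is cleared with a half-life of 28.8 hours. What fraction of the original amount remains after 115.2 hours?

n = 115.2/28.8 ≈ 4 half-lives.
Fraction remaining = (1/2)^4 ≈ 0.0625.

0.0625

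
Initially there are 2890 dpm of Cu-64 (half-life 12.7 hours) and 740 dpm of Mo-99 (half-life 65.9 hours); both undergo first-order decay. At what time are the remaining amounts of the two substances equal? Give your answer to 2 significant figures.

Set 2890·(1/2)^(t/12.7) = 740·(1/2)^(t/65.9).
Taking log₂: log₂(2890/740) = t·(1/12.7 − 1/65.9).
log₂(3.9054) = 1.9655; 1/12.7 − 1/65.9 = 0.063566.
t = 1.9655 / 0.063566 ≈ 30.92 hours.

31 hours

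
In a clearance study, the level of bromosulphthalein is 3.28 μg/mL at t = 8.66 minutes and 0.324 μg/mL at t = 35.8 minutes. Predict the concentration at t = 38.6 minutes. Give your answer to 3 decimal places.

Over Δt = 35.8 − 8.66 = 27.14 minutes, the level fell by a factor of 3.28/0.324 ≈ 10.123.
n = log₂(10.123) ≈ 3.3396 half-lives, so t½ = 27.14/3.3396 ≈ 8.1266 minutes.
From t = 35.8 to t = 38.6: 0.324 × (1/2)^((38.6−35.8)/8.1266) ≈ 0.25517 μg/mL.

0.255 μg/mL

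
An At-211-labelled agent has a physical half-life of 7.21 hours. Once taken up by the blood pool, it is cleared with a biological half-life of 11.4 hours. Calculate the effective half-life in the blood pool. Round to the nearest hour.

1/t_eff = 1/t_phys + 1/t_biol = 1/7.21 + 1/11.4 = 0.22642 per hour.
t_eff = 7.21 × 11.4 / (7.21 + 11.4) ≈ 4.4167 hours.

4 hours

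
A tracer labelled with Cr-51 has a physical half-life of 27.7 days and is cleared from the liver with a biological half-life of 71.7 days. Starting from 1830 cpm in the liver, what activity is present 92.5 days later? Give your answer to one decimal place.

1/t_eff = 1/t_phys + 1/t_biol = 1/27.7 + 1/71.7 = 0.050048 per day.
t_eff = 27.7 × 71.7 / (27.7 + 71.7) ≈ 19.981 days.
Remaining = 1830 × (1/2)^(92.5/19.981) = 1830 × (1/2)^4.6294 ≈ 73.935 cpm.

73.9 cpm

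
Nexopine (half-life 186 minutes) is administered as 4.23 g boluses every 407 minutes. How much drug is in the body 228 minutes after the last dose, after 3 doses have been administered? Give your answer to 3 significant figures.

The 3 doses were given 1042, 635, 228 minutes ago.
Total = 4.23·(1/2)^(1042/186) + 4.23·(1/2)^(635/186) + 4.23·(1/2)^(228/186)
      = 0.087081 + 0.39685 + 1.8086 ≈ 2.2925 g.

2.29 g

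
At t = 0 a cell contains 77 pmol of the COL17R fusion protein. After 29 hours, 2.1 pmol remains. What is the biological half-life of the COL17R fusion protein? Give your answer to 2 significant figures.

A/A₀ = 2.1/77 ≈ 0.027273.
n = log₂(36.667) ≈ 5.1964 half-lives elapsed in 29 hours.
t½ = 29/5.1964 ≈ 5.5808 hours.

5.6 hours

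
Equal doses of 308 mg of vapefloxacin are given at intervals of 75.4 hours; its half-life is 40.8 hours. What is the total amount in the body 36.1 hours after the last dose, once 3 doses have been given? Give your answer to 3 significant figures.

226 mg

The 3 doses were given 186.9, 111.5, 36.1 hours ago.
Total = 308·(1/2)^(186.9/40.8) + 308·(1/2)^(111.5/40.8) + 308·(1/2)^(36.1/40.8)
      = 12.87 + 46.332 + 166.8 ≈ 226 mg.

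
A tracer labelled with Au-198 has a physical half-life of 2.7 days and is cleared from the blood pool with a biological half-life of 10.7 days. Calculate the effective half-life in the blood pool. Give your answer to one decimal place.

2.2 days

1/t_eff = 1/t_phys + 1/t_biol = 1/2.7 + 1/10.7 = 0.46383 per day.
t_eff = 2.7 × 10.7 / (2.7 + 10.7) ≈ 2.156 days.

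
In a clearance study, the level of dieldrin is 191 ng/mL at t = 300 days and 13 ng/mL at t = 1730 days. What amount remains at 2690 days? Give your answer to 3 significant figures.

2.14 ng/mL

Over Δt = 1730 − 300 = 1430 days, the level fell by a factor of 191/13 ≈ 14.692.
n = log₂(14.692) ≈ 3.877 half-lives, so t½ = 1430/3.877 ≈ 368.84 days.
From t = 1730 to t = 2690: 13 × (1/2)^((2690−1730)/368.84) ≈ 2.1401 ng/mL.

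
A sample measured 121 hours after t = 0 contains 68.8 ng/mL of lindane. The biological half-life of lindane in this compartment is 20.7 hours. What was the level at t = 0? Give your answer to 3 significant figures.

3960 ng/mL

Number of half-lives elapsed: n = 121/20.7 ≈ 5.8454.
A₀ = A × 2^n = 68.8 × 2^5.8454 = 68.8 × 57.497 ≈ 3955.8 ng/mL.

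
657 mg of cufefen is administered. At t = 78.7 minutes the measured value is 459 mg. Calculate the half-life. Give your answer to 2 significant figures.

A/A₀ = 459/657 ≈ 0.69863.
n = log₂(1.4314) ≈ 0.5174 half-lives elapsed in 78.7 minutes.
t½ = 78.7/0.5174 ≈ 152.11 minutes.

150 minutes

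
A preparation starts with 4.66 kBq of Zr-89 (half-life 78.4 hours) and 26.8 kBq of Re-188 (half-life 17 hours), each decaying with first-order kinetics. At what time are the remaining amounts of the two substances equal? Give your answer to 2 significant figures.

55 hours

Set 4.66·(1/2)^(t/78.4) = 26.8·(1/2)^(t/17).
Taking log₂: log₂(4.66/26.8) = t·(1/78.4 − 1/17).
log₂(0.17388) = -2.5238; 1/78.4 − 1/17 = -0.046068.
t = -2.5238 / -0.046068 ≈ 54.784 hours.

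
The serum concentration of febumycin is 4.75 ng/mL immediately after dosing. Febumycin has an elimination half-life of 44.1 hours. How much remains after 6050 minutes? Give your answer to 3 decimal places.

0.974 ng/mL

Convert the elapsed time: 6050 minutes = 100.833 hours.
Number of half-lives: n = 100.833/44.1 ≈ 2.2865.
Remaining = 4.75 × (1/2)^2.2865 = 4.75 × 0.20498 ≈ 0.97364 ng/mL.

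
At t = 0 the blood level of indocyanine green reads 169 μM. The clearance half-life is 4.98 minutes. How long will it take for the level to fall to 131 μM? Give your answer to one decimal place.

1.8 minutes

Fraction remaining = 131/169 ≈ 0.77515.
n = log₂(169/131) = ln(1.2901)/ln 2 ≈ 0.36746 half-lives.
t = n × t½ = 0.36746 × 4.98 ≈ 1.8299 minutes.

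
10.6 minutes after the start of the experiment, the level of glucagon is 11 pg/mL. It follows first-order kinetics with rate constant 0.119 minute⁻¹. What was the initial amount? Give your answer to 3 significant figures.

t½ = ln 2 / λ = 0.69315 / 0.119 ≈ 5.8248 minutes.
Number of half-lives elapsed: n = 10.6/5.8248 ≈ 1.8198.
A₀ = A × 2^n = 11 × 2^1.8198 = 11 × 3.5304 ≈ 38.834 pg/mL.

38.8 pg/mL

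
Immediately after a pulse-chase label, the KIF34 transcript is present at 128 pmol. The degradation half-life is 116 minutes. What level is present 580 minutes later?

4 pmol

Elapsed time is 5 half-lives (580/116).
Each half-life halves the amount: 128 × (1/2)^5 = 128/32 = 4 pmol.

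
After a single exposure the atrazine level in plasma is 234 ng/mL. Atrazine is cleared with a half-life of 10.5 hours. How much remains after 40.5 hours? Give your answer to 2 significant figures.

Number of half-lives: n = 40.5/10.5 ≈ 3.8571.
Remaining = 234 × (1/2)^3.8571 = 234 × 0.069006 ≈ 16.147 ng/mL.

16 ng/mL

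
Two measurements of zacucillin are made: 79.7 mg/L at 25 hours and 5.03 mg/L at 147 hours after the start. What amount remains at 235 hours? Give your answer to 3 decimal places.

0.686 mg/L

Over Δt = 147 − 25 = 122 hours, the level fell by a factor of 79.7/5.03 ≈ 15.845.
n = log₂(15.845) ≈ 3.9859 half-lives, so t½ = 122/3.9859 ≈ 30.608 hours.
From t = 147 to t = 235: 5.03 × (1/2)^((235−147)/30.608) ≈ 0.6856 mg/L.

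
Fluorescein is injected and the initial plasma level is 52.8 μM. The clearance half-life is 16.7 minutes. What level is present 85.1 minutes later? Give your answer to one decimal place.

1.5 μM

Number of half-lives: n = 85.1/16.7 ≈ 5.0958.
Remaining = 52.8 × (1/2)^5.0958 = 52.8 × 0.029242 ≈ 1.544 μM.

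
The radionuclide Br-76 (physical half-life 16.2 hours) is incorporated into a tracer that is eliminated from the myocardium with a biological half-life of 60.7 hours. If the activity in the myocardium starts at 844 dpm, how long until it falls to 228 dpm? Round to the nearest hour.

24 hours

1/t_eff = 1/t_phys + 1/t_biol = 1/16.2 + 1/60.7 = 0.078203 per hour.
t_eff = 16.2 × 60.7 / (16.2 + 60.7) ≈ 12.787 hours.
n = log₂(844/228) ≈ 1.8882; t = 1.8882 × 12.787 ≈ 24.145 hours.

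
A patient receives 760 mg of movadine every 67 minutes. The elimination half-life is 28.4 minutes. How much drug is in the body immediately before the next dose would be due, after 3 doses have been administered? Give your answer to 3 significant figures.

183 mg

The 3 doses were given 201, 134, 67 minutes ago.
Total = 760·(1/2)^(201/28.4) + 760·(1/2)^(134/28.4) + 760·(1/2)^(67/28.4)
      = 5.6271 + 28.871 + 148.13 ≈ 182.63 mg.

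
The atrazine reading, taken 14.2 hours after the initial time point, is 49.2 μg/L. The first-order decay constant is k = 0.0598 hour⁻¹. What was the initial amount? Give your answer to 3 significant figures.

t½ = ln 2 / k = 0.69315 / 0.0598 ≈ 11.591 hours.
Number of half-lives elapsed: n = 14.2/11.591 ≈ 1.2251.
A₀ = A × 2^n = 49.2 × 2^1.2251 = 49.2 × 2.3377 ≈ 115.01 μg/L.

115 μg/L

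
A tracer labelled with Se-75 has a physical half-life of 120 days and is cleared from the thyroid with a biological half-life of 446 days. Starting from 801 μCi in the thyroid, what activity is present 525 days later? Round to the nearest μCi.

1/t_eff = 1/t_phys + 1/t_biol = 1/120 + 1/446 = 0.010575 per day.
t_eff = 120 × 446 / (120 + 446) ≈ 94.558 days.
Remaining = 801 × (1/2)^(525/94.558) = 801 × (1/2)^5.5521 ≈ 17.072 μCi.

17 μCi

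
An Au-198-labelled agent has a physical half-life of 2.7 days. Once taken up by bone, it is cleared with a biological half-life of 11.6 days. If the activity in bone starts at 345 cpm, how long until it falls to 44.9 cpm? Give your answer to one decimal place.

6.4 days

1/t_eff = 1/t_phys + 1/t_biol = 1/2.7 + 1/11.6 = 0.45658 per day.
t_eff = 2.7 × 11.6 / (2.7 + 11.6) ≈ 2.1902 days.
n = log₂(345/44.9) ≈ 2.9418; t = 2.9418 × 2.1902 ≈ 6.4432 days.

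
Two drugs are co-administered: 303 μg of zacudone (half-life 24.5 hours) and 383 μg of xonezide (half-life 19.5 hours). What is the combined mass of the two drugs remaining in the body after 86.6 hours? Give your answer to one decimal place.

zacudone: 303 × (1/2)^(86.6/24.5) = 303 × (1/2)^3.5347 ≈ 26.145 μg.
xonezide: 383 × (1/2)^(86.6/19.5) = 383 × (1/2)^4.441 ≈ 17.633 μg.
Total = 26.145 + 17.633 ≈ 43.778 μg.

43.8 μg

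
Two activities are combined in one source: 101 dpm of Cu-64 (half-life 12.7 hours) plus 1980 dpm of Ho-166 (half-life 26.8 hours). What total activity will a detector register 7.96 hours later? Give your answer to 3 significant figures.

Cu-64: 101 × (1/2)^(7.96/12.7) = 101 × (1/2)^0.62677 ≈ 65.41 dpm.
Ho-166: 1980 × (1/2)^(7.96/26.8) = 1980 × (1/2)^0.29701 ≈ 1611.6 dpm.
Total = 65.41 + 1611.6 ≈ 1677 dpm.

1680 dpm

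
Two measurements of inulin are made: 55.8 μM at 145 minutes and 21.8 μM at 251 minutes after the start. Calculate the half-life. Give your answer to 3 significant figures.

78.2 minutes

Over Δt = 251 − 145 = 106 minutes, the level fell by a factor of 55.8/21.8 ≈ 2.5596.
n = log₂(2.5596) ≈ 1.3559 half-lives, so t½ = 106/1.3559 ≈ 78.175 minutes.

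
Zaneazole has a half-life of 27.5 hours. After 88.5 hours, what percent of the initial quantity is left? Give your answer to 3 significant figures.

n = 88.5/27.5 ≈ 3.2182 half-lives.
Fraction remaining = (1/2)^3.2182 ≈ 0.10746, i.e. 10.746%.

10.7%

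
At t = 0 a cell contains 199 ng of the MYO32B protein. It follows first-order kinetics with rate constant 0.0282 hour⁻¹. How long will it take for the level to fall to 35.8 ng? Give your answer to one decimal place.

t½ = ln 2 / λ = 0.69315 / 0.0282 ≈ 24.58 hours.
Fraction remaining = 35.8/199 ≈ 0.1799.
n = log₂(199/35.8) = ln(5.5587)/ln 2 ≈ 2.4747 half-lives.
t = n × t½ = 2.4747 × 24.58 ≈ 60.828 hours.

60.8 hours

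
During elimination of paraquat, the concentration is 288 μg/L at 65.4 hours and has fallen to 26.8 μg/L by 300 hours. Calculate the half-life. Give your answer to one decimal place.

68.5 hours

Over Δt = 300 − 65.4 = 234.6 hours, the level fell by a factor of 288/26.8 ≈ 10.746.
n = log₂(10.746) ≈ 3.4258 half-lives, so t½ = 234.6/3.4258 ≈ 68.481 hours.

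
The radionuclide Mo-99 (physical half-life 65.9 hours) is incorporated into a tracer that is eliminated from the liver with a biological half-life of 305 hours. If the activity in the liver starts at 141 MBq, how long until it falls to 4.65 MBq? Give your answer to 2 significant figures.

1/t_eff = 1/t_phys + 1/t_biol = 1/65.9 + 1/305 = 0.018453 per hour.
t_eff = 65.9 × 305 / (65.9 + 305) ≈ 54.191 hours.
n = log₂(141/4.65) ≈ 4.9223; t = 4.9223 × 54.191 ≈ 266.75 hours.

270 hours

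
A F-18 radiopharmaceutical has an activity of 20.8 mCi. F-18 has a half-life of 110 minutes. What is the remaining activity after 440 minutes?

1.3 mCi

Elapsed time is 4 half-lives (440/110).
Each half-life halves the amount: 20.8 × (1/2)^4 = 20.8/16 = 1.3 mCi.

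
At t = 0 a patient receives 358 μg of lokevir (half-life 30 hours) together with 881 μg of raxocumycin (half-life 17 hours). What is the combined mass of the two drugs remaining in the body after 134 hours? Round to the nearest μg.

lokevir: 358 × (1/2)^(134/30) = 358 × (1/2)^4.4667 ≈ 16.191 μg.
raxocumycin: 881 × (1/2)^(134/17) = 881 × (1/2)^7.8824 ≈ 3.7338 μg.
Total = 16.191 + 3.7338 ≈ 19.925 μg.

20 μg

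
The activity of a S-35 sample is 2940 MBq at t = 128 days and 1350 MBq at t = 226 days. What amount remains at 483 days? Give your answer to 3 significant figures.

Over Δt = 226 − 128 = 98 days, the level fell by a factor of 2940/1350 ≈ 2.1778.
n = log₂(2.1778) ≈ 1.1229 half-lives, so t½ = 98/1.1229 ≈ 87.277 days.
From t = 226 to t = 483: 1350 × (1/2)^((483−226)/87.277) ≈ 175.35 MBq.

175 MBq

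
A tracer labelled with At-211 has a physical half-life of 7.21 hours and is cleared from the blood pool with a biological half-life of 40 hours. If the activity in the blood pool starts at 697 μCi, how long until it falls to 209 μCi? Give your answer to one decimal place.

1/t_eff = 1/t_phys + 1/t_biol = 1/7.21 + 1/40 = 0.1637 per hour.
t_eff = 7.21 × 40 / (7.21 + 40) ≈ 6.1089 hours.
n = log₂(697/209) ≈ 1.7377; t = 1.7377 × 6.1089 ≈ 10.615 hours.

10.6 hours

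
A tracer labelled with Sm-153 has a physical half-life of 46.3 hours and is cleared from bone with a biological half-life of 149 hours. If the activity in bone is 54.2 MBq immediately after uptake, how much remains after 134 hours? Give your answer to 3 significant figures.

3.91 MBq

1/t_eff = 1/t_phys + 1/t_biol = 1/46.3 + 1/149 = 0.02831 per hour.
t_eff = 46.3 × 149 / (46.3 + 149) ≈ 35.324 hours.
Remaining = 54.2 × (1/2)^(134/35.324) = 54.2 × (1/2)^3.7935 ≈ 3.9088 MBq.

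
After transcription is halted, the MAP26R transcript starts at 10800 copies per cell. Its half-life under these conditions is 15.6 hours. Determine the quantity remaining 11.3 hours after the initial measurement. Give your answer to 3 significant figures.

6540 copies per cell

Number of half-lives: n = 11.3/15.6 ≈ 0.72436.
Remaining = 10800 × (1/2)^0.72436 = 10800 × 0.60527 ≈ 6536.9 copies per cell.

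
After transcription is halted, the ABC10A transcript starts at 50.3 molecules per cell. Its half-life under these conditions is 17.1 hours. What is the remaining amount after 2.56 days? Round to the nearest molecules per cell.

Convert the elapsed time: 2.56 days = 61.44 hours.
Number of half-lives: n = 61.44/17.1 ≈ 3.593.
Remaining = 50.3 × (1/2)^3.593 = 50.3 × 0.082871 ≈ 4.1684 molecules per cell.

4 molecules per cell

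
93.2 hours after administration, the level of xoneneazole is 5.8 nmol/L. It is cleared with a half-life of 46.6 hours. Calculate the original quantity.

Number of half-lives elapsed: n = 93.2/46.6 ≈ 2.
A₀ = A × 2^n = 5.8 × 2^2 = 5.8 × 4 ≈ 23.2 nmol/L.

23.2 nmol/L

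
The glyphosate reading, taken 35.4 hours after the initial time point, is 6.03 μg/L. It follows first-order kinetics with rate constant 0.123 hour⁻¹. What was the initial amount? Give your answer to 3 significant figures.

t½ = ln 2 / λ = 0.69315 / 0.123 ≈ 5.6353 hours.
Number of half-lives elapsed: n = 35.4/5.6353 ≈ 6.2818.
A₀ = A × 2^n = 6.03 × 2^6.2818 = 6.03 × 77.805 ≈ 469.16 μg/L.

469 μg/L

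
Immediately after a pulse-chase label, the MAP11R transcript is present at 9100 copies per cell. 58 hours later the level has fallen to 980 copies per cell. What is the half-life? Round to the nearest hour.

18 hours

A/A₀ = 980/9100 ≈ 0.10769.
n = log₂(9.2857) ≈ 3.215 half-lives elapsed in 58 hours.
t½ = 58/3.215 ≈ 18.04 hours.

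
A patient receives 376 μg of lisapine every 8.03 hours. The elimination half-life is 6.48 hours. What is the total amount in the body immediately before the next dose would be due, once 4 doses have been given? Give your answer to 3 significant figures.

267 μg

The 4 doses were given 32.12, 24.09, 16.06, 8.03 hours ago.
Total = 376·(1/2)^(32.12/6.48) + 376·(1/2)^(24.09/6.48) + 376·(1/2)^(16.06/6.48) + 376·(1/2)^(8.03/6.48)
      = 12.107 + 28.581 + 67.471 + 159.28 ≈ 267.44 μg.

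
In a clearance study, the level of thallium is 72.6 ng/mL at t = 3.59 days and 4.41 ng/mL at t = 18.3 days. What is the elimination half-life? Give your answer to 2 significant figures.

3.6 days

Over Δt = 18.3 − 3.59 = 14.71 days, the level fell by a factor of 72.6/4.41 ≈ 16.463.
n = log₂(16.463) ≈ 4.0411 half-lives, so t½ = 14.71/4.0411 ≈ 3.6401 days.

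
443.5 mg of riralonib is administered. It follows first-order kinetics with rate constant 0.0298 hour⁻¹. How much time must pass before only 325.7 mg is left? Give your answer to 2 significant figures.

t½ = ln 2 / k = 0.69315 / 0.0298 ≈ 23.26 hours.
Fraction remaining = 325.7/443.5 ≈ 0.73439.
n = log₂(443.5/325.7) = ln(1.3617)/ln 2 ≈ 0.44539 half-lives.
t = n × t½ = 0.44539 × 23.26 ≈ 10.36 hours.

10 hours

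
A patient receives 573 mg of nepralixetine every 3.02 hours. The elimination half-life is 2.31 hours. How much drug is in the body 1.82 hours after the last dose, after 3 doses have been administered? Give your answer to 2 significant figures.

The 3 doses were given 7.86, 4.84, 1.82 hours ago.
Total = 573·(1/2)^(7.86/2.31) + 573·(1/2)^(4.84/2.31) + 573·(1/2)^(1.82/2.31)
      = 54.184 + 134.1 + 331.88 ≈ 520.16 mg.

520 mg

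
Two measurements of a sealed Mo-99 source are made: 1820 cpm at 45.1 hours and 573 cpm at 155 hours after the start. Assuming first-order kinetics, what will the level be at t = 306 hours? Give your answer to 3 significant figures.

117 cpm

Over Δt = 155 − 45.1 = 109.9 hours, the level fell by a factor of 1820/573 ≈ 3.1763.
n = log₂(3.1763) ≈ 1.6673 half-lives, so t½ = 109.9/1.6673 ≈ 65.914 hours.
From t = 155 to t = 306: 573 × (1/2)^((306−155)/65.914) ≈ 117.09 cpm.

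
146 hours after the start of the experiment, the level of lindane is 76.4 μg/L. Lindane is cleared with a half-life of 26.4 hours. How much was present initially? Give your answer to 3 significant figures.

3530 μg/L

Number of half-lives elapsed: n = 146/26.4 ≈ 5.5303.
A₀ = A × 2^n = 76.4 × 2^5.5303 = 76.4 × 46.215 ≈ 3530.9 μg/L.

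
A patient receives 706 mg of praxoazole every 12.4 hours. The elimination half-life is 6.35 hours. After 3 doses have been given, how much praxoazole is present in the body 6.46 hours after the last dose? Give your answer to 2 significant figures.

460 mg

The 3 doses were given 31.26, 18.86, 6.46 hours ago.
Total = 706·(1/2)^(31.26/6.35) + 706·(1/2)^(18.86/6.35) + 706·(1/2)^(6.46/6.35)
      = 23.275 + 90.099 + 348.79 ≈ 462.16 mg.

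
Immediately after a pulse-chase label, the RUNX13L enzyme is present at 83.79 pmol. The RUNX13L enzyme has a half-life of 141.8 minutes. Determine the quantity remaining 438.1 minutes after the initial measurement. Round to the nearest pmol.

Number of half-lives: n = 438.1/141.8 ≈ 3.0896.
Remaining = 83.79 × (1/2)^3.0896 = 83.79 × 0.11748 ≈ 9.8433 pmol.

10 pmol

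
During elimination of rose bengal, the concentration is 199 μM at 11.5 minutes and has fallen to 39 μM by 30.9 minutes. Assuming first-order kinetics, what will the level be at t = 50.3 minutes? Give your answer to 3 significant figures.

Over Δt = 30.9 − 11.5 = 19.4 minutes, the level fell by a factor of 199/39 ≈ 5.1026.
n = log₂(5.1026) ≈ 2.3512 half-lives, so t½ = 19.4/2.3512 ≈ 8.251 minutes.
From t = 30.9 to t = 50.3: 39 × (1/2)^((50.3−30.9)/8.251) ≈ 7.6432 μM.

7.64 μM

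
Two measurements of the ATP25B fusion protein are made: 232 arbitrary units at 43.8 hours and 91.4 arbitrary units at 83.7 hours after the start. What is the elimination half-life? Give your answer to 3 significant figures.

29.7 hours

Over Δt = 83.7 − 43.8 = 39.9 hours, the level fell by a factor of 232/91.4 ≈ 2.5383.
n = log₂(2.5383) ≈ 1.3439 half-lives, so t½ = 39.9/1.3439 ≈ 29.691 hours.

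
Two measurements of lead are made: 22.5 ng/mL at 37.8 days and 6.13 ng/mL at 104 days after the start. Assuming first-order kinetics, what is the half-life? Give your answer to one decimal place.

35.3 days

Over Δt = 104 − 37.8 = 66.2 days, the level fell by a factor of 22.5/6.13 ≈ 3.6705.
n = log₂(3.6705) ≈ 1.876 half-lives, so t½ = 66.2/1.876 ≈ 35.288 days.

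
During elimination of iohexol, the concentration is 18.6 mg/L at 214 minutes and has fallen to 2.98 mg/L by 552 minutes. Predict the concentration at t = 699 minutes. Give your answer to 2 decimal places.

Over Δt = 552 − 214 = 338 minutes, the level fell by a factor of 18.6/2.98 ≈ 6.2416.
n = log₂(6.2416) ≈ 2.6419 half-lives, so t½ = 338/2.6419 ≈ 127.94 minutes.
From t = 552 to t = 699: 2.98 × (1/2)^((699−552)/127.94) ≈ 1.3438 mg/L.

1.34 mg/L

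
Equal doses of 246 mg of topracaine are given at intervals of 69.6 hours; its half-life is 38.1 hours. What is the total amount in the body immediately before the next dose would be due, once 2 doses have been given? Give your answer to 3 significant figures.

88.9 mg

The 2 doses were given 139.2, 69.6 hours ago.
Total = 246·(1/2)^(139.2/38.1) + 246·(1/2)^(69.6/38.1)
      = 19.548 + 69.346 ≈ 88.894 mg.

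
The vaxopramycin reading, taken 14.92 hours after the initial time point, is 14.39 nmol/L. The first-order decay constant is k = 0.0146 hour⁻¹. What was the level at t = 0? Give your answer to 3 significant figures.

t½ = ln 2 / k = 0.69315 / 0.0146 ≈ 47.476 hours.
Number of half-lives elapsed: n = 14.92/47.476 ≈ 0.31427.
A₀ = A × 2^n = 14.39 × 2^0.31427 = 14.39 × 1.2434 ≈ 17.892 nmol/L.

17.9 nmol/L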